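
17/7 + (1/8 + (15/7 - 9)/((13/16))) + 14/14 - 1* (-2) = -2101/728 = -2.89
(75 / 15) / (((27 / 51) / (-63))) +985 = 390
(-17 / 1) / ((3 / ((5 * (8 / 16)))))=-14.17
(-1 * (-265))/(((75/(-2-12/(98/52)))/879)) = -1273378/49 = -25987.31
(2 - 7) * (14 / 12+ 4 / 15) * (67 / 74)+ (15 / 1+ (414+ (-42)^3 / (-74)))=1423.70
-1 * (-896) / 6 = 448 / 3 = 149.33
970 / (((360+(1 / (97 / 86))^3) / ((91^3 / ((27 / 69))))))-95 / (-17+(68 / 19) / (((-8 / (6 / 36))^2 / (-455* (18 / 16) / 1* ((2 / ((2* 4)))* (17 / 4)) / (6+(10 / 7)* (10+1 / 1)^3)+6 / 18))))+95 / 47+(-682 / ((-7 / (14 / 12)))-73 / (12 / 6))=20233249690813303424110670797 / 3906786898309803732864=5179000.09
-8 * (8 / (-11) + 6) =-464 / 11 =-42.18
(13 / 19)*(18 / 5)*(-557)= -130338 / 95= -1371.98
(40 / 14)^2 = 400 / 49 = 8.16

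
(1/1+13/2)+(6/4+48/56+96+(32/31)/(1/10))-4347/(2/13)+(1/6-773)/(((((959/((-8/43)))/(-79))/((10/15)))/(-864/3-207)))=-61950339875/2556694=-24230.64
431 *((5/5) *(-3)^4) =34911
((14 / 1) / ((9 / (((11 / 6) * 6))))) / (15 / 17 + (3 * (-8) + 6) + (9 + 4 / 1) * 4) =2618 / 5337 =0.49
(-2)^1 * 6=-12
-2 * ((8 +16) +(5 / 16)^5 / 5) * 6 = -75499347 / 262144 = -288.01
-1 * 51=-51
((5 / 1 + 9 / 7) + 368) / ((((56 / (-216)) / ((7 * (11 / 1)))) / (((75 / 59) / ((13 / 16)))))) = -173918.42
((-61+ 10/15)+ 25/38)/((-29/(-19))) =-39.10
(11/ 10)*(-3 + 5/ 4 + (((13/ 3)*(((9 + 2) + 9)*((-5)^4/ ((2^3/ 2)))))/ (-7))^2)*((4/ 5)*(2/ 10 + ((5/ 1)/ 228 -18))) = -1471731850855981/ 25137000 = -58548428.65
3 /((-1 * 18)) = -1 /6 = -0.17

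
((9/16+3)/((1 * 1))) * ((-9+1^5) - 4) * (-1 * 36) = 1539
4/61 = 0.07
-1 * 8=-8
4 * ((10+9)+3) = 88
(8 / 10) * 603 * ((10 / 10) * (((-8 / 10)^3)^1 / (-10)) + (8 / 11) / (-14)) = -86832 / 240625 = -0.36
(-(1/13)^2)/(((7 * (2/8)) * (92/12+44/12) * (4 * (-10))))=3/402220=0.00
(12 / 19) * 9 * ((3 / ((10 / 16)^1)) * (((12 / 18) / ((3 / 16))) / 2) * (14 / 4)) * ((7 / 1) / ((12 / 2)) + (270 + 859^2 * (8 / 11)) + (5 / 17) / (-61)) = 91150683.66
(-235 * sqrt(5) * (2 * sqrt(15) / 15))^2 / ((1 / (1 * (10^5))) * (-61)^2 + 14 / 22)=242990000000 / 2222793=109317.42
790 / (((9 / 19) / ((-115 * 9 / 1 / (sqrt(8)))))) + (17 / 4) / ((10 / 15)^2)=153 / 16- 863075 * sqrt(2) / 2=-610276.62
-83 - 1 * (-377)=294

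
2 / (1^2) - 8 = -6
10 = 10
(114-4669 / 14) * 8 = -1756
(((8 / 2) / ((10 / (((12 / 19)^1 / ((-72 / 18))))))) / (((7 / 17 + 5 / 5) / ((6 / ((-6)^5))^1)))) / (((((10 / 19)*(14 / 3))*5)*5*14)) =17 / 423360000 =0.00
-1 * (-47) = 47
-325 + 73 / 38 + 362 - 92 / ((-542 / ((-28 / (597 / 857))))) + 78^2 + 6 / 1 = 37638085505 / 6147906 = 6122.10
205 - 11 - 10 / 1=184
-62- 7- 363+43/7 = -425.86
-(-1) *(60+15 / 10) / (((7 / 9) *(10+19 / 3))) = 3321 / 686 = 4.84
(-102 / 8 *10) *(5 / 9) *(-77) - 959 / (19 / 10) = 564235 / 114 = 4949.43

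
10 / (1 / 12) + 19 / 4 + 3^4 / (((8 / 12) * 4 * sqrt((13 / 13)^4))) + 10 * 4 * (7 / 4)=1801 / 8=225.12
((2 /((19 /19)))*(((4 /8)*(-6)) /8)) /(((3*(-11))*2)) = 1 /88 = 0.01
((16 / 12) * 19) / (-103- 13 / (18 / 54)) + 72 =15298 / 213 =71.82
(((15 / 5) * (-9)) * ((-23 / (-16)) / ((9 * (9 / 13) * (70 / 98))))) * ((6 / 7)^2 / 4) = -897 / 560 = -1.60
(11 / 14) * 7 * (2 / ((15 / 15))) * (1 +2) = 33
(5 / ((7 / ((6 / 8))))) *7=15 / 4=3.75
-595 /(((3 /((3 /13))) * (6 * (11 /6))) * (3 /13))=-595 /33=-18.03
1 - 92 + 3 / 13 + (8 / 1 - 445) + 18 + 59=-5860 / 13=-450.77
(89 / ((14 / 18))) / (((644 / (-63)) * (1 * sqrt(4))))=-7209 / 1288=-5.60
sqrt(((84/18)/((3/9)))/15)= 0.97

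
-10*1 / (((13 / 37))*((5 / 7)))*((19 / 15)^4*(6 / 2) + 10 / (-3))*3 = -38368778 / 73125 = -524.70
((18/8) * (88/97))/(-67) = -0.03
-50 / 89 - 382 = -34048 / 89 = -382.56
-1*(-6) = 6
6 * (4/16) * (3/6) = 3/4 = 0.75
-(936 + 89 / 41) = -38465 / 41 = -938.17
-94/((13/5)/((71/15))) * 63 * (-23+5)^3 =817378128/13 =62875240.62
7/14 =0.50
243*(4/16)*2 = 121.50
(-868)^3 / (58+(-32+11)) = -653972032 / 37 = -17674919.78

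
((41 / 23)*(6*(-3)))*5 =-3690 / 23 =-160.43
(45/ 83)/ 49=45/ 4067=0.01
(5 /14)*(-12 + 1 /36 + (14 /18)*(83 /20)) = -787 /252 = -3.12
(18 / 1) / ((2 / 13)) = 117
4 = 4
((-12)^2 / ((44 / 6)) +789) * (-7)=-62265 / 11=-5660.45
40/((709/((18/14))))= 360/4963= 0.07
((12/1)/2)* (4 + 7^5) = 100866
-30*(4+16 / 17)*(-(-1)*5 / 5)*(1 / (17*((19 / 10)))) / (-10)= 2520 / 5491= 0.46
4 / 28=1 / 7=0.14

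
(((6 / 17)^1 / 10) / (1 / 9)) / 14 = 27 / 1190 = 0.02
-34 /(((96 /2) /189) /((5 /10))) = -1071 /16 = -66.94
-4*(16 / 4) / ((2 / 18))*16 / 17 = -2304 / 17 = -135.53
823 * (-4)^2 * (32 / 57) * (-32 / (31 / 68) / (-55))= 916914176 / 97185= 9434.73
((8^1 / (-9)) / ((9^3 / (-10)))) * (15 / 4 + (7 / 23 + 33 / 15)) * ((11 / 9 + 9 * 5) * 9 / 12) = 398944 / 150903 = 2.64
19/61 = 0.31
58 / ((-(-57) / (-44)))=-44.77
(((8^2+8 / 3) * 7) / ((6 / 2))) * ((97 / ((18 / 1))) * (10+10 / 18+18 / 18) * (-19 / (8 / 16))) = -368094.38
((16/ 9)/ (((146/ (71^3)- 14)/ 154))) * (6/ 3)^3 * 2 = -881892704/ 2818467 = -312.90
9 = 9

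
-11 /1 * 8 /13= -6.77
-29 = -29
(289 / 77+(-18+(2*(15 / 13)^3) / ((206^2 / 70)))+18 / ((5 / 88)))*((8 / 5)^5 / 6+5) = 24535708913348108 / 12018173578125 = 2041.55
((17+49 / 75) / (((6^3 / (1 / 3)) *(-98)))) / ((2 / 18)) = -331 / 132300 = -0.00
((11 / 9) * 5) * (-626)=-3825.56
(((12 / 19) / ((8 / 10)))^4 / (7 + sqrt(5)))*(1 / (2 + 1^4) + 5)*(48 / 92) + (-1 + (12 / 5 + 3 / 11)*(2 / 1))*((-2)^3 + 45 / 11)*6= -184512780546 / 1813416715 - 810000*sqrt(5) / 32971213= -101.80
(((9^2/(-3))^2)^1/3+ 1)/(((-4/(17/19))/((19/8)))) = -129.62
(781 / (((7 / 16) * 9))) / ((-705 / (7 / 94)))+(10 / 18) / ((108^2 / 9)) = -2643911 / 128828880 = -0.02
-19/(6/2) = -19/3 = -6.33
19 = 19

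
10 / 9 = 1.11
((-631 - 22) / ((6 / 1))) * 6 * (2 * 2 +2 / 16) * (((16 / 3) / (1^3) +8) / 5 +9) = -251405 / 8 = -31425.62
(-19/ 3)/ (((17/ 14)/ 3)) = -266/ 17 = -15.65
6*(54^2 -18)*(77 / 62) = 669438 / 31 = 21594.77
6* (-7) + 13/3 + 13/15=-184/5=-36.80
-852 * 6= -5112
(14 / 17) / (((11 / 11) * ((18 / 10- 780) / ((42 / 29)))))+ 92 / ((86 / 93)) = 2735400898 / 27495103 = 99.49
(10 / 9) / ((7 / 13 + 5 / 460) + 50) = 11960 / 544113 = 0.02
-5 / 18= -0.28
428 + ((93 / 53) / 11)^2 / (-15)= 727359577 / 1699445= 428.00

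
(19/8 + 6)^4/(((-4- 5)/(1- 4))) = 20151121/12288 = 1639.90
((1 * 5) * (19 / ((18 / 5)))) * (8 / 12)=475 / 27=17.59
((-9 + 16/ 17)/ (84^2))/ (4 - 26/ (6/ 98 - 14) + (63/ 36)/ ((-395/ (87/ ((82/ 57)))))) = -1515382345/ 7426653864714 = -0.00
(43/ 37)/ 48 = 43/ 1776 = 0.02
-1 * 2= -2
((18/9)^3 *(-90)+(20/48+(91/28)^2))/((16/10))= -170165/384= -443.14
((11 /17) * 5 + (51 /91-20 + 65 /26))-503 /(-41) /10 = -3957032 /317135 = -12.48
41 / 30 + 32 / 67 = 1.84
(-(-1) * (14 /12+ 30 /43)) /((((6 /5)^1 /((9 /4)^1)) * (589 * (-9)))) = -2405 /3647088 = -0.00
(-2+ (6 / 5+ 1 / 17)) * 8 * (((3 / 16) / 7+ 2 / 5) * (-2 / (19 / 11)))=23661 / 8075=2.93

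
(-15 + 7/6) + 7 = -41/6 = -6.83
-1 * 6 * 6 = -36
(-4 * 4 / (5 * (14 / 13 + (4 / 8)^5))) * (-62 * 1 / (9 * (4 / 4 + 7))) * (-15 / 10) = -25792 / 6915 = -3.73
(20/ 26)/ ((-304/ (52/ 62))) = -5/ 2356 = -0.00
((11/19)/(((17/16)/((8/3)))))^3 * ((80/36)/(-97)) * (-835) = 46614865510400/794301851457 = 58.69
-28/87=-0.32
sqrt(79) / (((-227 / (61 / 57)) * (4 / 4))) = -61 * sqrt(79) / 12939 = -0.04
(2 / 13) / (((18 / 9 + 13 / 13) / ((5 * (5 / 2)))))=25 / 39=0.64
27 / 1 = 27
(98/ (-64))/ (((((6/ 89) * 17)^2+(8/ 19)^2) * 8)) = -140114569/ 1091273728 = -0.13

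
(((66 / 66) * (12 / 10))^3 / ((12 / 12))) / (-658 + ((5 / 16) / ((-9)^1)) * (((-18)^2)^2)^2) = -108 / 23914886125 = -0.00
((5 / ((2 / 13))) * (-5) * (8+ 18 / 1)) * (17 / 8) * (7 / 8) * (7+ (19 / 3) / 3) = -20613775 / 288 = -71575.61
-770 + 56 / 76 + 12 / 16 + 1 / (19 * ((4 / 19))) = -14597 / 19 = -768.26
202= 202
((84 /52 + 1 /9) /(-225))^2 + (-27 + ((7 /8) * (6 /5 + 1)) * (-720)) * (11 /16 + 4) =-73441270456511 /11088090000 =-6623.44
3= 3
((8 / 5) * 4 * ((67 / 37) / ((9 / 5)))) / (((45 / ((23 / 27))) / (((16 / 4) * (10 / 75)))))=394496 / 6068925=0.07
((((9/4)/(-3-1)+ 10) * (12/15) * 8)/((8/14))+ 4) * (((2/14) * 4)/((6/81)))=846.26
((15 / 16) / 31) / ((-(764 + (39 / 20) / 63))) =-1575 / 39790732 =-0.00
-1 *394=-394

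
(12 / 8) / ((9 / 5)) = 5 / 6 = 0.83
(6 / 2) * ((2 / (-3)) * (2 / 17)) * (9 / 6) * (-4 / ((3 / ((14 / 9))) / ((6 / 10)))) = 0.44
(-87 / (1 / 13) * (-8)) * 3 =27144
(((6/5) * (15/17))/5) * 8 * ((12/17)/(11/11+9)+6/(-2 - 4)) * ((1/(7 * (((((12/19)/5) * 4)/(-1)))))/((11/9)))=40527/111265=0.36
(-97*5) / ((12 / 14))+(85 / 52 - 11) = -89731 / 156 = -575.20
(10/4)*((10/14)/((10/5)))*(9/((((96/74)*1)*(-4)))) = -2775/1792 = -1.55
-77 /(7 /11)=-121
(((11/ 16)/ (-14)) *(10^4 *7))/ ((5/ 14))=-9625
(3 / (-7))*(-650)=1950 / 7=278.57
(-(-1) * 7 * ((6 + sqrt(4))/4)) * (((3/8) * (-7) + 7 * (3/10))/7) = -21/20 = -1.05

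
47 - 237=-190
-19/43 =-0.44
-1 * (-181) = 181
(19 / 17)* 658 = 12502 / 17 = 735.41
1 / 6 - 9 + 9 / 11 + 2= -397 / 66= -6.02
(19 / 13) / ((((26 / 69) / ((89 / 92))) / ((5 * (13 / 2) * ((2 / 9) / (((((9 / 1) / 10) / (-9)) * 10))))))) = -8455 / 312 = -27.10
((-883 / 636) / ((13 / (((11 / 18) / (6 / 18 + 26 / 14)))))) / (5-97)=67991 / 209941056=0.00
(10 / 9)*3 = 10 / 3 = 3.33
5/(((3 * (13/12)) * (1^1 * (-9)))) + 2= 214/117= 1.83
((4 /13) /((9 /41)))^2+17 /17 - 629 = -8569796 /13689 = -626.04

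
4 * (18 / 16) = 9 / 2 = 4.50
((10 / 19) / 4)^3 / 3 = 125 / 164616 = 0.00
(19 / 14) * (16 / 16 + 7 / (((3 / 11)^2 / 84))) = 450661 / 42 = 10730.02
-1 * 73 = -73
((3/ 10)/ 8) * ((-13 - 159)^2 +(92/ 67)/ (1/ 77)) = 1491909/ 1340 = 1113.36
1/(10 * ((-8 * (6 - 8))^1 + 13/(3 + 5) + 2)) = 4/785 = 0.01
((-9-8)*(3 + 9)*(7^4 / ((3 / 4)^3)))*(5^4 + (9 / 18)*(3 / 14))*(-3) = 6531839552 / 3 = 2177279850.67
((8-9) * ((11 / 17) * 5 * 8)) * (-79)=34760 / 17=2044.71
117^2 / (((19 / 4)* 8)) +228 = 22353 / 38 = 588.24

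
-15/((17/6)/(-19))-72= 486/17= 28.59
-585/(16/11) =-6435/16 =-402.19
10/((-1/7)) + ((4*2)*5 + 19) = -11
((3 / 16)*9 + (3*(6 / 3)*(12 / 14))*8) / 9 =533 / 112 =4.76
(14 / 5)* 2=28 / 5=5.60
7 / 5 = 1.40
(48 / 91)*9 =432 / 91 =4.75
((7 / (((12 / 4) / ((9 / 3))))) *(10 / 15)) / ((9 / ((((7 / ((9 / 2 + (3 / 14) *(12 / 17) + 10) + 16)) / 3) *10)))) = 0.39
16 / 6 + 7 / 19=173 / 57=3.04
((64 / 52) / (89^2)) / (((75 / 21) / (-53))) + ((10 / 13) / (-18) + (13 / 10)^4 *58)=59030414141 / 356445000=165.61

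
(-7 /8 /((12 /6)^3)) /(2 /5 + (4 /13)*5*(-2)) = 455 /11136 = 0.04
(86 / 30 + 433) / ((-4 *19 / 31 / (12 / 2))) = -101339 / 95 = -1066.73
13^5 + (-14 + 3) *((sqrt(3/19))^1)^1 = 371293- 11 *sqrt(57)/19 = 371288.63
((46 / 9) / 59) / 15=0.01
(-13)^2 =169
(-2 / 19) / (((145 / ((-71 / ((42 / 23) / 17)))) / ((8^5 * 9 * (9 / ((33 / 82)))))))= 671338266624 / 212135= 3164674.70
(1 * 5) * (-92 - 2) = -470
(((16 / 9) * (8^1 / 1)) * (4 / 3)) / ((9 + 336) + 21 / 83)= 2656 / 48357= 0.05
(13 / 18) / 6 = 13 / 108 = 0.12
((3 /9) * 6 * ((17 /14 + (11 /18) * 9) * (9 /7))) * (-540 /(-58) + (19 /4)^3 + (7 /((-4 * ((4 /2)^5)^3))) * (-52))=46822898313 /23281664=2011.15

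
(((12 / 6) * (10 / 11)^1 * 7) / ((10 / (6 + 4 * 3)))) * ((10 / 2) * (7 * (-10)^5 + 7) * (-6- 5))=881991180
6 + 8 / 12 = 20 / 3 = 6.67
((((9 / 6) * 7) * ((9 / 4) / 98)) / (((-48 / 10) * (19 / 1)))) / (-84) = 15 / 476672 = 0.00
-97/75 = -1.29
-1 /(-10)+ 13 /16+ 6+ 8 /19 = 11147 /1520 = 7.33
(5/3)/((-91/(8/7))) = -40/1911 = -0.02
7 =7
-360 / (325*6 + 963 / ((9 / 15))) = -8 / 79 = -0.10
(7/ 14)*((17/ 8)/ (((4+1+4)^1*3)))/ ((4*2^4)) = 17/ 27648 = 0.00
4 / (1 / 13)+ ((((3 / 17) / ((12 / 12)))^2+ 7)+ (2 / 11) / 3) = 563558 / 9537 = 59.09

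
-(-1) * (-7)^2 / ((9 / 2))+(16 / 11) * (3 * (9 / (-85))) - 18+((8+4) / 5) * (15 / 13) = -525524 / 109395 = -4.80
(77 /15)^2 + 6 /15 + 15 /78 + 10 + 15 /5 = 233669 /5850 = 39.94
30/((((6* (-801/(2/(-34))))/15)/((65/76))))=1625/344964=0.00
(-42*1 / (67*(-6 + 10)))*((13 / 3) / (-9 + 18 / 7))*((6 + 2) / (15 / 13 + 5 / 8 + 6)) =264992 / 2439135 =0.11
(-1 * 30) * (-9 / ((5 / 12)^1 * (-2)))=-324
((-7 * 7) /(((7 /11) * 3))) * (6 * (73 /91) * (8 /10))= -6424 /65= -98.83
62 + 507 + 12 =581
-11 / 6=-1.83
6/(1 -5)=-3/2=-1.50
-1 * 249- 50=-299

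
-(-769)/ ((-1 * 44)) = -769/ 44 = -17.48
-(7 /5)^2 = -49 /25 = -1.96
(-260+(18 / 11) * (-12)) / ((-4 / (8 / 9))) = 6152 / 99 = 62.14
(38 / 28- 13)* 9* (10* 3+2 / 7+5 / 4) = -1295361 / 392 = -3304.49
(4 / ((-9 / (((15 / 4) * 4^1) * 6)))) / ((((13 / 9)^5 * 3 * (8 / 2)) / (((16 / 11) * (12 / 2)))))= -18895680 / 4084223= -4.63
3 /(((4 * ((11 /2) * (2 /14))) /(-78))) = -819 /11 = -74.45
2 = 2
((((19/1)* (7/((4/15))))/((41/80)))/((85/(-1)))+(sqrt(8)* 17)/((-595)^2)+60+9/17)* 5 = 245.40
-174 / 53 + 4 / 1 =38 / 53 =0.72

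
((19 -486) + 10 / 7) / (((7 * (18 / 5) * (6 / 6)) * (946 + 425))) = -0.01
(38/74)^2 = 361/1369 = 0.26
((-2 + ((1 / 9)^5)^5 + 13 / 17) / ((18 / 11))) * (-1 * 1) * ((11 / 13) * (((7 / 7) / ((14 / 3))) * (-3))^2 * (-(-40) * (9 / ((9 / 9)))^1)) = 9120893933624987140326003260 / 95976756897716934367815141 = 95.03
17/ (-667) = -17/ 667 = -0.03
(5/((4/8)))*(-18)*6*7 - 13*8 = -7664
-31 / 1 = -31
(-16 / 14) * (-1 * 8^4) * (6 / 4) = 49152 / 7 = 7021.71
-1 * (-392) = 392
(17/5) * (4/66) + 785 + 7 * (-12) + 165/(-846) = 3624227/5170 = 701.01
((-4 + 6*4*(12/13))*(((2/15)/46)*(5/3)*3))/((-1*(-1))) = 236/897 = 0.26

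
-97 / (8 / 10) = -485 / 4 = -121.25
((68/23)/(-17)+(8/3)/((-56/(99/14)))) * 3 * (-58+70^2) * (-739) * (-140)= -123556558140/161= -767432038.14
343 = 343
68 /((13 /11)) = 748 /13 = 57.54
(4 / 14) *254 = 508 / 7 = 72.57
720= 720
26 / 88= 13 / 44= 0.30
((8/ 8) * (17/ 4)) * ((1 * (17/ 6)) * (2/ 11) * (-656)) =-47396/ 33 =-1436.24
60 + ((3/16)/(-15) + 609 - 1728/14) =305513/560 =545.56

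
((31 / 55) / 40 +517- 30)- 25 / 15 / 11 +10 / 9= 9661879 / 19800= 487.97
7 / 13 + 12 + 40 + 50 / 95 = 13107 / 247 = 53.06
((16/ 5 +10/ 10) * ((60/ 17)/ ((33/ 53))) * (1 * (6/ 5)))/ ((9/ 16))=47488/ 935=50.79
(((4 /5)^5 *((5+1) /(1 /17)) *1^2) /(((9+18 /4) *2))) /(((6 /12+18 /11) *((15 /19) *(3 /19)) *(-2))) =-138254336 /59484375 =-2.32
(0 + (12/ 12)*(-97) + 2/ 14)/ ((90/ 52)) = -55.96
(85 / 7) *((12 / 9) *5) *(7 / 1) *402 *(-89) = -20274200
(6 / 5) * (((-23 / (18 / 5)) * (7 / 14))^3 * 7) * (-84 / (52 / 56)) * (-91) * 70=-25561346125 / 162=-157786087.19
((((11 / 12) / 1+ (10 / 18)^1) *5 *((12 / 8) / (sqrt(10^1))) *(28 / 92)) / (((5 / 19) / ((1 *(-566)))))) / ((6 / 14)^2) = -97748483 *sqrt(10) / 24840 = -12443.96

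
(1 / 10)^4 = 1 / 10000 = 0.00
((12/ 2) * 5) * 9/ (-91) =-2.97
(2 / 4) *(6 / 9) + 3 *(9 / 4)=85 / 12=7.08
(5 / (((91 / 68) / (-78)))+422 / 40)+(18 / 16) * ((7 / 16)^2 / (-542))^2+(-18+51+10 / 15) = -3997856214376687 / 16171778703360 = -247.21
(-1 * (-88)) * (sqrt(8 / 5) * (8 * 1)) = 1408 * sqrt(10) / 5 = 890.50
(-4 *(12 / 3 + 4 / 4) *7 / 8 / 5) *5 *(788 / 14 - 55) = -45 / 2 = -22.50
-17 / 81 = -0.21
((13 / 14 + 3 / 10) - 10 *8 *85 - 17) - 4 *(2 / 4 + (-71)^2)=-944362 / 35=-26981.77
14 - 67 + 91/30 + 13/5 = -1421/30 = -47.37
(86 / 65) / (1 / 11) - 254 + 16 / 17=-263548 / 1105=-238.50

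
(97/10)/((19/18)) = 873/95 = 9.19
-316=-316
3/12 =0.25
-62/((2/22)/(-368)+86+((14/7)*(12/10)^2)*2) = -6274400/9286087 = -0.68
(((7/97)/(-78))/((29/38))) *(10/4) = -665/219414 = -0.00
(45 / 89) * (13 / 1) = 585 / 89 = 6.57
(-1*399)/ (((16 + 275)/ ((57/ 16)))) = -4.88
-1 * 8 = -8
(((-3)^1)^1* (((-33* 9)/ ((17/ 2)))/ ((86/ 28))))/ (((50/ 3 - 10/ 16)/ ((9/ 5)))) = 69984/ 18275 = 3.83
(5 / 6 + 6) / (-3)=-41 / 18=-2.28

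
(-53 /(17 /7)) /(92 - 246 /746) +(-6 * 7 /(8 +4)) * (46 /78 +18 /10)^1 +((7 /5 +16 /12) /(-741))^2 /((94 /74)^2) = -1364609151073066811 /158635644581036025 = -8.60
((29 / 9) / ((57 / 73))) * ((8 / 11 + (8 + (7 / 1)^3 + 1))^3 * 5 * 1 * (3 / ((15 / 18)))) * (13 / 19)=3215062225024000 / 1441473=2230400586.78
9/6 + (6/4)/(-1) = 0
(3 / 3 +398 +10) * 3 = 1227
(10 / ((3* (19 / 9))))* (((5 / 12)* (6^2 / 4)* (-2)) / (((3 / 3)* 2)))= -5.92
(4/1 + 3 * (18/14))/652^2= 55/2975728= 0.00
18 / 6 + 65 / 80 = 61 / 16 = 3.81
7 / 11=0.64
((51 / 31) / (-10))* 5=-51 / 62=-0.82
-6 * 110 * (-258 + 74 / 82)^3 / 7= 773017588477860 / 482447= 1602284993.95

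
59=59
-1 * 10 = -10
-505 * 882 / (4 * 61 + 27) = -445410 / 271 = -1643.58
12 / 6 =2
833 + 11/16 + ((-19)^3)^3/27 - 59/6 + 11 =-5163002803807/432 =-11951395379.18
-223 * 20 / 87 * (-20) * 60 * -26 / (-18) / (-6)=-11596000 / 783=-14809.71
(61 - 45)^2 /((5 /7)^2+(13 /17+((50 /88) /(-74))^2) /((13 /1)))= 29389832536064 /65327185457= 449.89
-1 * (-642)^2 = -412164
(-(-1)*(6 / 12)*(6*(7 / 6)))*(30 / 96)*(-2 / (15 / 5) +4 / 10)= -7 / 24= -0.29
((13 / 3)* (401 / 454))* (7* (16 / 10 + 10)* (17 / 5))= 17990063 / 17025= 1056.69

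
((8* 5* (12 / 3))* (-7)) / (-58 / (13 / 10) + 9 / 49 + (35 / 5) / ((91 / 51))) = 178360 / 6451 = 27.65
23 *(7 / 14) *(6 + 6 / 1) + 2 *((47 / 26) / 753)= 1350929 / 9789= 138.00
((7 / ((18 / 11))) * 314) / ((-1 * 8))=-12089 / 72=-167.90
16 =16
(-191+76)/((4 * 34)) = -115/136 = -0.85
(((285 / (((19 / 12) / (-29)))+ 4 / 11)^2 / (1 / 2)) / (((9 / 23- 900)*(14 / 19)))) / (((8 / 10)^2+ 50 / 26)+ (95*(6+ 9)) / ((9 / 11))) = -1540128937100 / 32679722229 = -47.13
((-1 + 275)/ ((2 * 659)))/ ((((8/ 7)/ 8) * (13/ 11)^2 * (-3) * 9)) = -116039/ 3007017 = -0.04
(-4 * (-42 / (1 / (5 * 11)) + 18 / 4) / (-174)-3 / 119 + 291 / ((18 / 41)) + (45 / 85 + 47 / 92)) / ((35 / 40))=40125410 / 57477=698.11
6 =6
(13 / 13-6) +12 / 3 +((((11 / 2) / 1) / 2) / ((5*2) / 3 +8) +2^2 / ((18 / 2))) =-383 / 1224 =-0.31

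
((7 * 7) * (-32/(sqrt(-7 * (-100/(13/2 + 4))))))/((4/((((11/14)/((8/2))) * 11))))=-847 * sqrt(6)/20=-103.74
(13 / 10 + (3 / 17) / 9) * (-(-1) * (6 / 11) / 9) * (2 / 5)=1346 / 42075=0.03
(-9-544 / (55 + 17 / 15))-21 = -16710 / 421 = -39.69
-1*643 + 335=-308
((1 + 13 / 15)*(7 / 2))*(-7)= -686 / 15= -45.73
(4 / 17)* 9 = 36 / 17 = 2.12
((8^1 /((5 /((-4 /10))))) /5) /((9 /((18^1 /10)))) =-0.03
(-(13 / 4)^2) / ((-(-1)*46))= -169 / 736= -0.23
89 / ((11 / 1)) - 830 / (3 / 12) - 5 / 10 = -72873 / 22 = -3312.41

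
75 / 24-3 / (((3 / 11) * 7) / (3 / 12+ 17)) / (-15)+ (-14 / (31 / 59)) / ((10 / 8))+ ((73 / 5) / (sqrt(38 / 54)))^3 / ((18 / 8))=-142213 / 8680+ 14004612 * sqrt(57) / 45125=2326.72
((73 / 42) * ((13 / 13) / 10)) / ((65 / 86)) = 3139 / 13650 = 0.23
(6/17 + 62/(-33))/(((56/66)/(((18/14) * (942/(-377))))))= 1814292/314041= 5.78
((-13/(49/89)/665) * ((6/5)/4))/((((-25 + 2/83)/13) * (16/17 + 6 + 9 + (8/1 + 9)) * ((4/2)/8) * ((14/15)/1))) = 63668553/88263641200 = 0.00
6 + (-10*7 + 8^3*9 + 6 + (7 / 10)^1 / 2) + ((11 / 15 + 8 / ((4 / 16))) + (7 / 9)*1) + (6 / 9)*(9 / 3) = 165091 / 36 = 4585.86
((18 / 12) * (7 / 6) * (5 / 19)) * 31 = 1085 / 76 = 14.28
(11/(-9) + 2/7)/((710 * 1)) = -59/44730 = -0.00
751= 751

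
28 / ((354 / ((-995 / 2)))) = -6965 / 177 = -39.35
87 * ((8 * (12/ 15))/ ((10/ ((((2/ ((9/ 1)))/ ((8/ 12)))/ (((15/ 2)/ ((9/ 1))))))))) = 2784/ 125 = 22.27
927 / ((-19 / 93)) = -86211 / 19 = -4537.42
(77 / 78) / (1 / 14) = 539 / 39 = 13.82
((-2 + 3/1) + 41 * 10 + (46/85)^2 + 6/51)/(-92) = -4.47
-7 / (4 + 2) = -7 / 6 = -1.17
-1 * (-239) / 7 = 239 / 7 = 34.14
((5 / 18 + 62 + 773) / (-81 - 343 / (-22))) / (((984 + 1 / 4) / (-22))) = 469480 / 1644777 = 0.29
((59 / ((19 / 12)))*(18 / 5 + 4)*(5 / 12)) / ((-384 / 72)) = -177 / 8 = -22.12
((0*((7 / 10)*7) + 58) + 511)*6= 3414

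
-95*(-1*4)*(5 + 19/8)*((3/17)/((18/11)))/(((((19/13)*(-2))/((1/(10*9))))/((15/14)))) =-42185/34272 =-1.23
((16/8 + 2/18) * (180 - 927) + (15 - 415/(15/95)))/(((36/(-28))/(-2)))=-175994/27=-6518.30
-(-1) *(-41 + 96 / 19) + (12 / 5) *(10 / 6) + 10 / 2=-512 / 19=-26.95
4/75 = 0.05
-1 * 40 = -40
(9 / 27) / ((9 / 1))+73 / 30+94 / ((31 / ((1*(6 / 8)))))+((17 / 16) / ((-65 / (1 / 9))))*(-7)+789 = 138189967 / 174096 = 793.76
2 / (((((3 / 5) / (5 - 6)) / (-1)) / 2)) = 6.67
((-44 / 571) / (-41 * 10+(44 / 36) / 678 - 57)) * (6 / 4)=402732 / 1627134733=0.00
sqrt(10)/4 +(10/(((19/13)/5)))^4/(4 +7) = 124522.86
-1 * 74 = -74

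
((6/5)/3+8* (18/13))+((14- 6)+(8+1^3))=1851/65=28.48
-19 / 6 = -3.17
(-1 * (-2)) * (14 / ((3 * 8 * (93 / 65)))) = 455 / 558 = 0.82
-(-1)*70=70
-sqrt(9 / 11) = -3 * sqrt(11) / 11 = -0.90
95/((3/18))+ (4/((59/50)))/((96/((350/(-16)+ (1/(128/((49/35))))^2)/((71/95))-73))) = 466472667695/823590912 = 566.39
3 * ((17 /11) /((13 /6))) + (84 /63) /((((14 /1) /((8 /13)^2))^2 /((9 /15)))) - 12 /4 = -0.86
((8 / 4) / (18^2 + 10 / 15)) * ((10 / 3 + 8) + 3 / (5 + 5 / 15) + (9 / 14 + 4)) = 5557 / 54544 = 0.10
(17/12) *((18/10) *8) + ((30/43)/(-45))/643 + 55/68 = 21.21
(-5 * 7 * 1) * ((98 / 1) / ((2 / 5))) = -8575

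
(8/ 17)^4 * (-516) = -2113536/ 83521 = -25.31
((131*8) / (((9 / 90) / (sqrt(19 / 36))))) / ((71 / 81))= 141480*sqrt(19) / 71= 8685.87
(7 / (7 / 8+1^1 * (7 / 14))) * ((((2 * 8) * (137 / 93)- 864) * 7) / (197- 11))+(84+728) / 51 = -234678164 / 1617363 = -145.10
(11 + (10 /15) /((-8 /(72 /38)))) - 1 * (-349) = 6837 /19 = 359.84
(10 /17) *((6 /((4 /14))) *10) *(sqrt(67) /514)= 1050 *sqrt(67) /4369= 1.97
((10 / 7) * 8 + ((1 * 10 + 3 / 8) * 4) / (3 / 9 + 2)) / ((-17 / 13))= -5317 / 238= -22.34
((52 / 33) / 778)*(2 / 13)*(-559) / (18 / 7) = -7826 / 115533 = -0.07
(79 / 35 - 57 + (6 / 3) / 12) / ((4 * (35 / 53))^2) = -32193949 / 4116000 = -7.82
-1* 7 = -7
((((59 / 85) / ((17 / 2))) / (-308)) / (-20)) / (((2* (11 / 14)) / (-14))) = -413 / 3496900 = -0.00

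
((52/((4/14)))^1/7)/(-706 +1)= -26/705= -0.04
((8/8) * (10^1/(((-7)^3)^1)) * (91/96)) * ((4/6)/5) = -13/3528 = -0.00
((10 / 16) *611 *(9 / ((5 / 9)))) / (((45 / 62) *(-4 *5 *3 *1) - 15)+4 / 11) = -16876431 / 158728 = -106.32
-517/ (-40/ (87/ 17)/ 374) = 494769/ 20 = 24738.45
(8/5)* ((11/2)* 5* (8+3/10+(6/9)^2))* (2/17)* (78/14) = 450164/1785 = 252.19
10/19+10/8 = 135/76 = 1.78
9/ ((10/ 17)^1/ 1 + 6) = 153/ 112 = 1.37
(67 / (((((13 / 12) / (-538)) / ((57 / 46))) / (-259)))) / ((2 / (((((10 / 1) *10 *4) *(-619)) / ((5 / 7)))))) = -553390410152160 / 299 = -1850804047331.64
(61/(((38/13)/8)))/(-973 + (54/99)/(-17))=-593164/3457183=-0.17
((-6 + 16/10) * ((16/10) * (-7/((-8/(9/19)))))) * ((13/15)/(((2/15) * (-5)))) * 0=0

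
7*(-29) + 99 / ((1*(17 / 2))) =-191.35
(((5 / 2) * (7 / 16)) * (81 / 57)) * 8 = 945 / 76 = 12.43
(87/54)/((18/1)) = 29/324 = 0.09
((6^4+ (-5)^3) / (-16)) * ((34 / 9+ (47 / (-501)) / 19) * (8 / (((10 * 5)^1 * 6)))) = -126164711 / 17134200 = -7.36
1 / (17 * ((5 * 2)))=1 / 170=0.01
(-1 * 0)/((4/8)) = 0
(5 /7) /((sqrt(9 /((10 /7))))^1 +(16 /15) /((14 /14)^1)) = -2400 /16261 +675* sqrt(70) /16261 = 0.20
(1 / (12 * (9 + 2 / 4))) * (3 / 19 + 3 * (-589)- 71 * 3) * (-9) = 112851 / 722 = 156.30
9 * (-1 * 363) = -3267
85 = 85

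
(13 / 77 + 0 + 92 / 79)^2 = 65788321 / 37002889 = 1.78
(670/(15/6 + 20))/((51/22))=5896/459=12.85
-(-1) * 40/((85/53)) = 424/17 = 24.94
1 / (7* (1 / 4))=4 / 7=0.57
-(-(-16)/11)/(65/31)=-0.69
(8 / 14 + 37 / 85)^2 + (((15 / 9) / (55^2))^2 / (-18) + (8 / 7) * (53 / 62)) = 51812250025511 / 26030432285550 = 1.99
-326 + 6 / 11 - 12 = -3712 / 11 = -337.45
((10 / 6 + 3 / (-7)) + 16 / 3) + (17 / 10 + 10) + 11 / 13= 17397 / 910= 19.12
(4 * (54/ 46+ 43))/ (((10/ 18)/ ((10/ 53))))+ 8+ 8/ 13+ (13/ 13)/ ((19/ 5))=20741811/ 301093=68.89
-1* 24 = -24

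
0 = 0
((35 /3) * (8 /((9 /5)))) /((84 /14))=8.64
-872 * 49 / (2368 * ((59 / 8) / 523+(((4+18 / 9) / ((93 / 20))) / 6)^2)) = -24159623607 / 80803967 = -298.99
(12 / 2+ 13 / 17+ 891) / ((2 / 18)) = 137358 / 17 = 8079.88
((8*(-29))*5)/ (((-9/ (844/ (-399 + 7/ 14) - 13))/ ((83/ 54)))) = -580038860/ 193671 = -2994.97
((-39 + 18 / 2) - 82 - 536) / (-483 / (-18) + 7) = -3888 / 203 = -19.15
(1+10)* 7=77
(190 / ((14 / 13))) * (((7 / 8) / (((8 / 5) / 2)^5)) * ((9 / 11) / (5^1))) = 6946875 / 90112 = 77.09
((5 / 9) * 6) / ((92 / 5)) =25 / 138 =0.18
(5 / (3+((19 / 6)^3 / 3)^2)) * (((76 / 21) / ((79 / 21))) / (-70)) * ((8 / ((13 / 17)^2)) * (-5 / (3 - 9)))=-30742571520 / 4514495805001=-0.01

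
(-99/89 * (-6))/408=99/6052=0.02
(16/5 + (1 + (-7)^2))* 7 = 1862/5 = 372.40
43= 43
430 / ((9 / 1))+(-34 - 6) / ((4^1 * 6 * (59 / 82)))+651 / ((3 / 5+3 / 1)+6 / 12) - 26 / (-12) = 8987441 / 43542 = 206.41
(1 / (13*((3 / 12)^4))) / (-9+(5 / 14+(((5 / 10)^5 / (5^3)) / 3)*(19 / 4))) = -86016000 / 37750271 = -2.28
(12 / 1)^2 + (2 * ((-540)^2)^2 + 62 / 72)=170061120144.86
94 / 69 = 1.36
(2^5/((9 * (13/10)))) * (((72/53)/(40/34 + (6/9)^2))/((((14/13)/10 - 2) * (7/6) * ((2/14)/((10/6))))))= -816000/67363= -12.11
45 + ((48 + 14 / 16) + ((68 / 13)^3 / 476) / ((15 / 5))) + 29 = 45389663 / 369096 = 122.98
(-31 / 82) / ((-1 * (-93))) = -1 / 246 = -0.00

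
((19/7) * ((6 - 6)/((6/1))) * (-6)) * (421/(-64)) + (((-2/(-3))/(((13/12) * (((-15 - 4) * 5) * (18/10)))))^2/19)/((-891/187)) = -0.00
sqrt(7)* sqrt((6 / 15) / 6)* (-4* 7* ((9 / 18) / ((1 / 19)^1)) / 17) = -266* sqrt(105) / 255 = -10.69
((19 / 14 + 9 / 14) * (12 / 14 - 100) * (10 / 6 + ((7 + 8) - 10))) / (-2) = 13880 / 21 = 660.95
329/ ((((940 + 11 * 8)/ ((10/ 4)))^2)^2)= 205625/ 17868678762496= 0.00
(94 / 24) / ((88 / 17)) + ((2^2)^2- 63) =-48833 / 1056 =-46.24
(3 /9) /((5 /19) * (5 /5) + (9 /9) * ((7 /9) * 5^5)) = 57 /415670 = 0.00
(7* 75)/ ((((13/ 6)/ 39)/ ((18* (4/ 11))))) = 680400/ 11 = 61854.55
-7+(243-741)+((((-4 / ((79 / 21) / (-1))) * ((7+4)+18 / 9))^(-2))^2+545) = 56878854601921 / 1421970391296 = 40.00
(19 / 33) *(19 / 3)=361 / 99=3.65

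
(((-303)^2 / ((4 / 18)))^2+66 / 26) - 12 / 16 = 4437811891293 / 26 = 170685072742.04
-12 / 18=-2 / 3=-0.67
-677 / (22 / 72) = -24372 / 11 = -2215.64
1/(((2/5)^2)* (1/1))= 25/4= 6.25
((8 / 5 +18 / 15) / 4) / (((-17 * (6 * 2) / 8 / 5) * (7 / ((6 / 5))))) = -2 / 85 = -0.02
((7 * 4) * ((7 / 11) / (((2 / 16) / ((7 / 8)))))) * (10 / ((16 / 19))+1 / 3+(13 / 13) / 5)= 510727 / 330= 1547.66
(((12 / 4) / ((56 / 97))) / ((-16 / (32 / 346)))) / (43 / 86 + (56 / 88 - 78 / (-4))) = -0.00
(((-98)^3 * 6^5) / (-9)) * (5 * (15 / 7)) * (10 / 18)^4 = 67228000000 / 81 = 829975308.64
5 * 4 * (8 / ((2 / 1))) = 80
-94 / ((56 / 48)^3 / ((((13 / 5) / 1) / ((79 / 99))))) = -26131248 / 135485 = -192.87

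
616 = 616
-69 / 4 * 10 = -345 / 2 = -172.50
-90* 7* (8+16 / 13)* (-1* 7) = 529200 / 13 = 40707.69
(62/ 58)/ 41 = 31/ 1189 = 0.03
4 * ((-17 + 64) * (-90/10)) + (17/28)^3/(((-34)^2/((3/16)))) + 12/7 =-2374729677/1404928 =-1690.29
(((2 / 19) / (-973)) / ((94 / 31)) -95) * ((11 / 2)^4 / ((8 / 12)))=-1812800729289 / 13902224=-130396.46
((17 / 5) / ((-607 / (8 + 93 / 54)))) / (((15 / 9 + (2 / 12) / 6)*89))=-1190 / 3295403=-0.00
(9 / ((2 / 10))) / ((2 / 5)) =225 / 2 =112.50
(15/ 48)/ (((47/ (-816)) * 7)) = -255/ 329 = -0.78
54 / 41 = 1.32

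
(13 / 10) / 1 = 13 / 10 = 1.30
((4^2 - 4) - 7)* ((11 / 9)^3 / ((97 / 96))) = 212960 / 23571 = 9.03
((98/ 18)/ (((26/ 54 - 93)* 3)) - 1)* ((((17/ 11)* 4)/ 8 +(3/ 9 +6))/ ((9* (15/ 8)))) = -265454/ 618255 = -0.43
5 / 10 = 1 / 2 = 0.50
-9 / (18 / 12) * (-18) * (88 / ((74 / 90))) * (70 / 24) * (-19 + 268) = 310602600 / 37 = 8394664.86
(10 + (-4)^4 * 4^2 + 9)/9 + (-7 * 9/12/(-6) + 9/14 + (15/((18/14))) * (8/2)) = 254725/504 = 505.41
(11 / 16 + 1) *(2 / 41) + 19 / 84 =2125 / 6888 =0.31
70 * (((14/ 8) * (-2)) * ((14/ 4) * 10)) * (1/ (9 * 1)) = -8575/ 9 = -952.78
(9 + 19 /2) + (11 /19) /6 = 1060 /57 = 18.60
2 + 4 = 6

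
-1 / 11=-0.09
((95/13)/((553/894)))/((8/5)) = 7.38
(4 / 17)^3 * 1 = 64 / 4913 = 0.01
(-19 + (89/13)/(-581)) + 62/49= -938274/52871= -17.75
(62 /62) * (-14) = -14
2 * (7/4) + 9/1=25/2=12.50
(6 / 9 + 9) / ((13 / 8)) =232 / 39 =5.95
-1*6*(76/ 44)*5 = -570/ 11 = -51.82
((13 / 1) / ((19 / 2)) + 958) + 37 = 18931 / 19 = 996.37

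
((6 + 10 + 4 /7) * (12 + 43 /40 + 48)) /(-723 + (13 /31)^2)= -9726281 /6946340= -1.40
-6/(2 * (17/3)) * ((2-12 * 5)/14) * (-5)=-1305/119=-10.97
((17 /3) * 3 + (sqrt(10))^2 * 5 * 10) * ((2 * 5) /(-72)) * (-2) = 2585 /18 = 143.61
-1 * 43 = -43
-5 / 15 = -1 / 3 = -0.33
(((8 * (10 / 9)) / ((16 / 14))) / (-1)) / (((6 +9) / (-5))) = 70 / 27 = 2.59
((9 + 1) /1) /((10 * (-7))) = -1 /7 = -0.14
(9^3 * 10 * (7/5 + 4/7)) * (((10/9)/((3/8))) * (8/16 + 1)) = 447120/7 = 63874.29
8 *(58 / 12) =116 / 3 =38.67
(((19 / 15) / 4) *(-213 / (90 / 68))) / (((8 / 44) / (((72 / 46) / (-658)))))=252263 / 378350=0.67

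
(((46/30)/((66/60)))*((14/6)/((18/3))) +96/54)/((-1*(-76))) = 689/22572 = 0.03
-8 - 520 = -528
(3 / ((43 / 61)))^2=33489 / 1849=18.11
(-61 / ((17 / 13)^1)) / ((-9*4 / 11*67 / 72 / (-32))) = -558272 / 1139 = -490.14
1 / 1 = 1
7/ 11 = 0.64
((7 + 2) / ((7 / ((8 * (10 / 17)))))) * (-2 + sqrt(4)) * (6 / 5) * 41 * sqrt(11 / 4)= 0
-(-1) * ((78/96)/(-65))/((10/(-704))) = 22/25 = 0.88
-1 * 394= -394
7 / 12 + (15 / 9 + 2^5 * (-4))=-503 / 4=-125.75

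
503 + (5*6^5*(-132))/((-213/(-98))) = -167614847/71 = -2360772.49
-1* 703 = -703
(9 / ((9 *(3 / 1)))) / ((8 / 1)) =1 / 24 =0.04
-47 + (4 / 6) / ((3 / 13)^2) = -931 / 27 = -34.48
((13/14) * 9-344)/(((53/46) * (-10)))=108077/3710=29.13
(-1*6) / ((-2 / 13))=39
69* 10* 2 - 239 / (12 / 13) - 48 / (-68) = 228845 / 204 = 1121.79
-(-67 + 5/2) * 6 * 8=3096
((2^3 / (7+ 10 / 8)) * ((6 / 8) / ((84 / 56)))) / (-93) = -16 / 3069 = -0.01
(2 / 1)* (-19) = -38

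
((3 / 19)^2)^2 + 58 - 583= -68418444 / 130321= -525.00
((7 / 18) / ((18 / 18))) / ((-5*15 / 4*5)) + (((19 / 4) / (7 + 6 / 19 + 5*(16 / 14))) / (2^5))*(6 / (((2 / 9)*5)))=42949039 / 748656000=0.06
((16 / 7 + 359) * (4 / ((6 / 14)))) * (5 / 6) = 2810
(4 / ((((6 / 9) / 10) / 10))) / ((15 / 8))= 320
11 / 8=1.38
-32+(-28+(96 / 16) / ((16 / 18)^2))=-1677 / 32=-52.41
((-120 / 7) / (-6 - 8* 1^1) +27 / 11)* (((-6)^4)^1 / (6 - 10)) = -642492 / 539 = -1192.01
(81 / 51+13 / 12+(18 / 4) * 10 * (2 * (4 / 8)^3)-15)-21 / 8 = -1511 / 408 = -3.70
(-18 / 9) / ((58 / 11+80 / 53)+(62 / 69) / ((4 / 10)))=-80454 / 363191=-0.22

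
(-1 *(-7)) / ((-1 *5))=-7 / 5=-1.40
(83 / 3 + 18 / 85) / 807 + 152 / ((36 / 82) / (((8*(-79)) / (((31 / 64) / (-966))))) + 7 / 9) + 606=308249391861686527 / 384608372999805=801.46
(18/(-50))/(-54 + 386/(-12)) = 54/12925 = 0.00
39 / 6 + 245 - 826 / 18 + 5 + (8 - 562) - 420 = -13741 / 18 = -763.39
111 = 111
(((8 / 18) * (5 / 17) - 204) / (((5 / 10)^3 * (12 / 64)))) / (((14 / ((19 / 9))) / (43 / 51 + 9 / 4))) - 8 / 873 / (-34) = -82912465660 / 20436057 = -4057.17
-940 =-940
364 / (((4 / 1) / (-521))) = -47411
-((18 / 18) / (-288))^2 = -1 / 82944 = -0.00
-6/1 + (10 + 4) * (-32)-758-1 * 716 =-1928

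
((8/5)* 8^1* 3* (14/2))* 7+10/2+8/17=160401/85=1887.07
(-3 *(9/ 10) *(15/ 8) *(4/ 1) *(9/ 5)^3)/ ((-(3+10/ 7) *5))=413343/ 77500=5.33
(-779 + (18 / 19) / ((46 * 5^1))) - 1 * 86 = -1890016 / 2185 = -865.00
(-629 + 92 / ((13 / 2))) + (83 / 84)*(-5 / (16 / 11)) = -10801937 / 17472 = -618.24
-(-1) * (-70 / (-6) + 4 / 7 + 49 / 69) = 6254 / 483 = 12.95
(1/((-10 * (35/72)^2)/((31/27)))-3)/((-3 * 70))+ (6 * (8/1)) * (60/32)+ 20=47169617/428750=110.02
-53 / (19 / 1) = -53 / 19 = -2.79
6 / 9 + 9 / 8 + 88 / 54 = 3.42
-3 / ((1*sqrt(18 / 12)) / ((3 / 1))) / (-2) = 3*sqrt(6) / 2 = 3.67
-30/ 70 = -3/ 7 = -0.43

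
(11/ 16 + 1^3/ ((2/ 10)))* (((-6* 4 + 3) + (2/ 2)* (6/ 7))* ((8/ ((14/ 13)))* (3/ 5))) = -71487/ 140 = -510.62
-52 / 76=-13 / 19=-0.68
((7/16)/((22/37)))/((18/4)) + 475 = 752659/1584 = 475.16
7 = 7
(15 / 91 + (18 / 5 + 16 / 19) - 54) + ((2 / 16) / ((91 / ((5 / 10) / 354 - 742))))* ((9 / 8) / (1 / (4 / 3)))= -1662270153 / 32643520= -50.92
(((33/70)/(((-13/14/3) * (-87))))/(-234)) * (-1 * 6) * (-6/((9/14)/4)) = -1232/73515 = -0.02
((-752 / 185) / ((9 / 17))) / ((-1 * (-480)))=-799 / 49950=-0.02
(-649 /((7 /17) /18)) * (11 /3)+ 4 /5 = -3640862 /35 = -104024.63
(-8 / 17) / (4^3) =-1 / 136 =-0.01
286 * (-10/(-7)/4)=715/7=102.14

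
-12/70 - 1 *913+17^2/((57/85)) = -962002/1995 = -482.21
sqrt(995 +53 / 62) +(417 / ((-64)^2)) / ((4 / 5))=2085 / 16384 +sqrt(3828066) / 62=31.68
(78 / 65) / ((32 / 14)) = 21 / 40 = 0.52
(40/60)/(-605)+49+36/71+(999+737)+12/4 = 230475818/128865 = 1788.51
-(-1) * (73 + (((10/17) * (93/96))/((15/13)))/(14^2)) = 11675731/159936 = 73.00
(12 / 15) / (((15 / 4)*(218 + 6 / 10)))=0.00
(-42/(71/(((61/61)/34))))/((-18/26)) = 91/3621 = 0.03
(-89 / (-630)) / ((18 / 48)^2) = 2848 / 2835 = 1.00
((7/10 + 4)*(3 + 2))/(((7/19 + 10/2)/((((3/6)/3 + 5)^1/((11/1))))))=27683/13464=2.06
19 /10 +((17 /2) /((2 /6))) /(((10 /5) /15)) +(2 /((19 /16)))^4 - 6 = 508763023 /2606420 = 195.20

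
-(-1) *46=46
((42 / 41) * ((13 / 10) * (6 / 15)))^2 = 298116 / 1050625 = 0.28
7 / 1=7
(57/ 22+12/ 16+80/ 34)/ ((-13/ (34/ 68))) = -4259/ 19448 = -0.22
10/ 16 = 5/ 8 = 0.62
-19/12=-1.58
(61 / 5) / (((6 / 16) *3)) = 488 / 45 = 10.84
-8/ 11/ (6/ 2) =-8/ 33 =-0.24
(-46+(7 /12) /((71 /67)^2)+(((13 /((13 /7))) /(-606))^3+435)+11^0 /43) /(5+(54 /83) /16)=1559682505074546463 /20182211398729647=77.28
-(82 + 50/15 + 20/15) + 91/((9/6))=-26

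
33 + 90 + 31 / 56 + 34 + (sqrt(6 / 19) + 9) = sqrt(114) / 19 + 9327 / 56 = 167.12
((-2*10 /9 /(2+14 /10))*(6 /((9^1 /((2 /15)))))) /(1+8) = -80 /12393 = -0.01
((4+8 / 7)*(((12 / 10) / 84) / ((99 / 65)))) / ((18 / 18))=26 / 539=0.05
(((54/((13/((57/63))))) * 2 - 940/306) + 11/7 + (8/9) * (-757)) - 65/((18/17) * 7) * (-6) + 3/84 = -11402345/18564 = -614.22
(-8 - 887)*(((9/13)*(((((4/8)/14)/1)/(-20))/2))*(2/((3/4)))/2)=537/728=0.74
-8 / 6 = -4 / 3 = -1.33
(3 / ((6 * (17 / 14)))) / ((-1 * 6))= -7 / 102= -0.07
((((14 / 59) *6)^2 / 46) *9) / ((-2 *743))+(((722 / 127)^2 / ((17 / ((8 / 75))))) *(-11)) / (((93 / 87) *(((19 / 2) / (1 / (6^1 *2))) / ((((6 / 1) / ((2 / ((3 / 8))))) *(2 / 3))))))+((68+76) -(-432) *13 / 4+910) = 93213625349610916394 / 37922764891818525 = 2457.99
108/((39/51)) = 1836/13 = 141.23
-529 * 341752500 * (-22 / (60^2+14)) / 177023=180787072500 / 29080051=6216.88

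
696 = 696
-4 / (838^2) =-1 / 175561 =-0.00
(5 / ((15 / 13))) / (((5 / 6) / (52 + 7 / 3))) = 4238 / 15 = 282.53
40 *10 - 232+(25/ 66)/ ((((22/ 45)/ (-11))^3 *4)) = -641103/ 704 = -910.66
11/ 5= 2.20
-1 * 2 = -2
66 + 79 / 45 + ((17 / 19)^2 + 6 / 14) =7844593 / 113715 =68.98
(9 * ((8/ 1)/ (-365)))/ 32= -9/ 1460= -0.01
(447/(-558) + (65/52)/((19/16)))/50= 889/176700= 0.01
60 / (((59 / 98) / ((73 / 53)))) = 429240 / 3127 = 137.27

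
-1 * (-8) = 8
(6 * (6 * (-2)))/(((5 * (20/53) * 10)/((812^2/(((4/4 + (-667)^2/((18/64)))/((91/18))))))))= -14310072504/1779557125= -8.04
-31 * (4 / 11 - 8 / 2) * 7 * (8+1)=78120 / 11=7101.82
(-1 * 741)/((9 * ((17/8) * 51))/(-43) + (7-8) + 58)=-84968/3935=-21.59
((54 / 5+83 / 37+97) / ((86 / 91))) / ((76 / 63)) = 58356207 / 604580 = 96.52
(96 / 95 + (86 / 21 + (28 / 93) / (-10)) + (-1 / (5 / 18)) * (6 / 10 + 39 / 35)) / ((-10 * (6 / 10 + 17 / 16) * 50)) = 271072 / 205634625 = 0.00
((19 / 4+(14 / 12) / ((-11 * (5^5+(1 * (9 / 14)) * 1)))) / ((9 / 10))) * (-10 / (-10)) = 5.28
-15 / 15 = -1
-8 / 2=-4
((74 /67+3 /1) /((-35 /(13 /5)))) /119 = -143 /55811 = -0.00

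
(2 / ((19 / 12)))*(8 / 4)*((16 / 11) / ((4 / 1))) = 192 / 209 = 0.92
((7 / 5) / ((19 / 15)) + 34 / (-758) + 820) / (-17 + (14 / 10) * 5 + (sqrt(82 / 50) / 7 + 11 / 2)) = -130369654800 / 713338261-827743840 * sqrt(41) / 713338261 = -190.19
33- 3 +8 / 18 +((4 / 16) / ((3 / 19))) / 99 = 36187 / 1188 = 30.46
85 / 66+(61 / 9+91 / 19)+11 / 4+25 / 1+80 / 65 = 4092053 / 97812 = 41.84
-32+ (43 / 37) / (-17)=-20171 / 629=-32.07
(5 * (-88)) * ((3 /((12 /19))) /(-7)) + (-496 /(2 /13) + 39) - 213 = -21696 /7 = -3099.43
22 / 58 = 11 / 29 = 0.38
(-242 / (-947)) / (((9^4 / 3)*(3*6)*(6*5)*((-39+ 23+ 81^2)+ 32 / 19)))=2299 / 69556467809610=0.00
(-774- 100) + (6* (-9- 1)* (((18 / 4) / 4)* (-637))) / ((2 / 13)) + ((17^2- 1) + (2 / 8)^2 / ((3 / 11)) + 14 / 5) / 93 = 278612.88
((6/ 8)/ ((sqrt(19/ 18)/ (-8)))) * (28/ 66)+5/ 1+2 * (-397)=-791.48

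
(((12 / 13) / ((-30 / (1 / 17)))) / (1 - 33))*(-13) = -1 / 1360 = -0.00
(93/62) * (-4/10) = -3/5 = -0.60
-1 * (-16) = 16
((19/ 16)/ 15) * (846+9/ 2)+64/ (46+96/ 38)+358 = 31469713/ 73760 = 426.65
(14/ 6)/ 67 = 7/ 201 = 0.03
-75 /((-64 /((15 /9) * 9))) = 1125 /64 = 17.58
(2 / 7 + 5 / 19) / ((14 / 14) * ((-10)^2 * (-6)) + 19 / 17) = -1241 / 1354073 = -0.00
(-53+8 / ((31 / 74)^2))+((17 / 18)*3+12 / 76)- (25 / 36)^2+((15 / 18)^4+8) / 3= -73751095 / 35495496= -2.08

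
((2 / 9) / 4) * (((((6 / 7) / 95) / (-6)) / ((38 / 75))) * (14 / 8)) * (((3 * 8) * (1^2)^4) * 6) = -15 / 361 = -0.04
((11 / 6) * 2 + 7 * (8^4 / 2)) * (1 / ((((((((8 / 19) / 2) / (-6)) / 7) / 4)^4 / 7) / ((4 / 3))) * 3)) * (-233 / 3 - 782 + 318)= -9799372212956872000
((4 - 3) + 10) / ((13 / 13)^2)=11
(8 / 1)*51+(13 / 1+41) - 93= 369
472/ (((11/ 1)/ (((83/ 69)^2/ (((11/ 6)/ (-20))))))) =-677.32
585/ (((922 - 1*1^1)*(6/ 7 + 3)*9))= 455/ 24867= 0.02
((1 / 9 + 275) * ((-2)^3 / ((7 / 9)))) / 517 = -5.47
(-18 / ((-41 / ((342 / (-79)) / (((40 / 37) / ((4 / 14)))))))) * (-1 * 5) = 56943 / 22673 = 2.51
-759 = -759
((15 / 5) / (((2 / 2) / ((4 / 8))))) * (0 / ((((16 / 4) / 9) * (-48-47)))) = 0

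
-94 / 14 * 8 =-376 / 7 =-53.71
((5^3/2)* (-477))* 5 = -298125/2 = -149062.50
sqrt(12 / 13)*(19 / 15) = 38*sqrt(39) / 195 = 1.22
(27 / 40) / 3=0.22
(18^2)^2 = 104976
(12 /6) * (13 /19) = 26 /19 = 1.37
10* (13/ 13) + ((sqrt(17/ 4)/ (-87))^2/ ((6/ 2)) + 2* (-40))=-6357943/ 90828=-70.00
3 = 3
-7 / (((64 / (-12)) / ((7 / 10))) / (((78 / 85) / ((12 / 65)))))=24843 / 5440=4.57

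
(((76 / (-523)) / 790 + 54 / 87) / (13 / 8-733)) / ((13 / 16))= -36602368 / 35053136215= -0.00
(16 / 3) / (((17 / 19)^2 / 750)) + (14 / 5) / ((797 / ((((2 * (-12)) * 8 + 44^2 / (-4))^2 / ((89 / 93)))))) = 684086275328 / 102498185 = 6674.13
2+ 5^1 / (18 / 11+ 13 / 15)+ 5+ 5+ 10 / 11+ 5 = 90436 / 4543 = 19.91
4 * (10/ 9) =40/ 9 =4.44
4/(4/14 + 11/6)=168/89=1.89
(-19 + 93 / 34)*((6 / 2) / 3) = -553 / 34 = -16.26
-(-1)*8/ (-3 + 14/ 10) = -5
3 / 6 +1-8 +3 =-7 / 2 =-3.50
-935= -935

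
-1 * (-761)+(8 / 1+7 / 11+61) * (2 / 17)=143839 / 187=769.19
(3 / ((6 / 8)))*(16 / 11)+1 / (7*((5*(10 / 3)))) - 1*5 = 3183 / 3850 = 0.83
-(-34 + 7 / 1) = 27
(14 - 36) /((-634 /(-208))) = -2288 /317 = -7.22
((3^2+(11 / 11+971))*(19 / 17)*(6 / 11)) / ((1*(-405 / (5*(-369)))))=2724.42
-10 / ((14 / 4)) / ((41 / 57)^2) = -64980 / 11767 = -5.52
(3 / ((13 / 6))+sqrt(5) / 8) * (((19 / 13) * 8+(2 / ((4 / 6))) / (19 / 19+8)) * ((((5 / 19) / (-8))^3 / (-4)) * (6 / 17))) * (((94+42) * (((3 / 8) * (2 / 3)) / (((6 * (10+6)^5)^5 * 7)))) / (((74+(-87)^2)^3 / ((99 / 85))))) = 18425 * sqrt(5) / 3036112865555162384064639177749764404671869109573517312+18425 / 274093522584841048561391036880187064310654850169831424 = 0.00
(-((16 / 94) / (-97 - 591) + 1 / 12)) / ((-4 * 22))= 2015 / 2134176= 0.00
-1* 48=-48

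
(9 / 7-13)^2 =6724 / 49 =137.22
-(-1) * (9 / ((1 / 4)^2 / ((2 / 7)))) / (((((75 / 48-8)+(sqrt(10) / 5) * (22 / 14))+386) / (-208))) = -67908771840 / 3011954551+56229888 * sqrt(10) / 3011954551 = -22.49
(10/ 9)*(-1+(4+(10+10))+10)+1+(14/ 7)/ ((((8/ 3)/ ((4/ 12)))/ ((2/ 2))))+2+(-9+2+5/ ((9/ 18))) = 42.92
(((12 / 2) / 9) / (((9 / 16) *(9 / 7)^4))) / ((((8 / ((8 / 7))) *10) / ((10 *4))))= 43904 / 177147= 0.25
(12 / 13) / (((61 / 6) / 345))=24840 / 793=31.32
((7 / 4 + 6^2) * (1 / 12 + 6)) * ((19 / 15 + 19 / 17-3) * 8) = -1730611 / 1530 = -1131.12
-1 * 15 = -15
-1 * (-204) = 204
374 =374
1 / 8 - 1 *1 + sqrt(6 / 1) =-7 / 8 + sqrt(6) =1.57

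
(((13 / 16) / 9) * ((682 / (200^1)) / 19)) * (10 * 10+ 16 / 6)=1.66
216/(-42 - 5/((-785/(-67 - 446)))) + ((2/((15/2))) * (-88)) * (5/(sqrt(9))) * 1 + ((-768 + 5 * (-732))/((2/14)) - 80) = -663507020/21321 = -31119.88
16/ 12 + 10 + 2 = 40/ 3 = 13.33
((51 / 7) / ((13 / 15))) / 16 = 0.53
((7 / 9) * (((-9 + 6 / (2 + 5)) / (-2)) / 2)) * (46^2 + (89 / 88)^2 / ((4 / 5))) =415370533 / 123904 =3352.36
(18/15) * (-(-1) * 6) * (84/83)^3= 21337344/2858935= 7.46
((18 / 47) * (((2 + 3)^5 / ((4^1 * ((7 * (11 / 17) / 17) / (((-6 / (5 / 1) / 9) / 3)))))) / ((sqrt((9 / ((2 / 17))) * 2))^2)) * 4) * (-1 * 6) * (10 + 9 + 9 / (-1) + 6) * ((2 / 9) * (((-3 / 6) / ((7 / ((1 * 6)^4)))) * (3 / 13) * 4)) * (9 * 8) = -56401920000 / 329329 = -171263.14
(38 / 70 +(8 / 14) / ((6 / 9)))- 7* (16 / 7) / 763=5261 / 3815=1.38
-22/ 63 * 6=-44/ 21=-2.10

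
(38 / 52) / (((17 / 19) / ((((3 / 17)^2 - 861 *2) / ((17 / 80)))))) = -7186051560 / 1085773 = -6618.37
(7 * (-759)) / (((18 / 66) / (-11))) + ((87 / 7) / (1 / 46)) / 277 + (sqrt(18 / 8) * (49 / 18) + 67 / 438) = 121332559835 / 566188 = 214297.30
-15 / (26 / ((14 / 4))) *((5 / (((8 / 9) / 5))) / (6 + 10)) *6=-70875 / 3328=-21.30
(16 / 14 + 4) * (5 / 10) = 18 / 7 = 2.57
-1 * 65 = -65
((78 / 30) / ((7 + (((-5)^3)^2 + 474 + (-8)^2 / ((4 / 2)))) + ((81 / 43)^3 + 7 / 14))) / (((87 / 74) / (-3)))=-152971468 / 372259996545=-0.00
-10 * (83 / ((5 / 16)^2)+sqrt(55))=-42496 / 5 - 10 * sqrt(55)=-8573.36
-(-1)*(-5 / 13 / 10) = -1 / 26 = -0.04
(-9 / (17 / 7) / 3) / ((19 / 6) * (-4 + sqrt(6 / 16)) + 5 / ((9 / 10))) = 43092 * sqrt(6) / 2062525 + 387072 / 2062525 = 0.24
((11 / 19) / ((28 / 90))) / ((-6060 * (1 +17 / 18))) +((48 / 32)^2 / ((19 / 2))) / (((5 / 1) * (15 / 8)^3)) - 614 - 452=-751772888599 / 705232500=-1065.99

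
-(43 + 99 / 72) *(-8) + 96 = 451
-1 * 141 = -141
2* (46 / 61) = 92 / 61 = 1.51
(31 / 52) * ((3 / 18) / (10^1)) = 31 / 3120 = 0.01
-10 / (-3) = 10 / 3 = 3.33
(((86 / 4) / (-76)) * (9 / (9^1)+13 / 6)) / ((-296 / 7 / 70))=10535 / 7104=1.48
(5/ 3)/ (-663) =-0.00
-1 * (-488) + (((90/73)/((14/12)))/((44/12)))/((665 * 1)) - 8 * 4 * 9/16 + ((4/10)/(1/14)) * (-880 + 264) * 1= -11137638894/3737965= -2979.60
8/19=0.42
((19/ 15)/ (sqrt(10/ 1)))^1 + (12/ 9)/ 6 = 2/ 9 + 19 * sqrt(10)/ 150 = 0.62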